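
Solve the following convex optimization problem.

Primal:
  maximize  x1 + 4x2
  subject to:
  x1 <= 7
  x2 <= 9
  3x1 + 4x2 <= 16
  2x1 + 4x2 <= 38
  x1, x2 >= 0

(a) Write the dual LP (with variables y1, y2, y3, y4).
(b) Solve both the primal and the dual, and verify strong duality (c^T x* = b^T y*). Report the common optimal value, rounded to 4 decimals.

The standard primal-dual pair for 'max c^T x s.t. A x <= b, x >= 0' is:
  Dual:  min b^T y  s.t.  A^T y >= c,  y >= 0.

So the dual LP is:
  minimize  7y1 + 9y2 + 16y3 + 38y4
  subject to:
    y1 + 3y3 + 2y4 >= 1
    y2 + 4y3 + 4y4 >= 4
    y1, y2, y3, y4 >= 0

Solving the primal: x* = (0, 4).
  primal value c^T x* = 16.
Solving the dual: y* = (0, 0, 1, 0).
  dual value b^T y* = 16.
Strong duality: c^T x* = b^T y*. Confirmed.

16


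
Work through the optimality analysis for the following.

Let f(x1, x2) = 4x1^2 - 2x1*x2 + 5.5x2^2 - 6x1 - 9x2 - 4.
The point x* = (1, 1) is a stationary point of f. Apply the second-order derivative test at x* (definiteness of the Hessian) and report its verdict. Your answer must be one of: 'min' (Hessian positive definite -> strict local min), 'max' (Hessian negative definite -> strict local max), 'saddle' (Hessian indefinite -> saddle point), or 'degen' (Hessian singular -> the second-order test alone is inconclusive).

Compute the Hessian H = grad^2 f:
  H = [[8, -2], [-2, 11]]
Verify stationarity: grad f(x*) = H x* + g = (0, 0).
Eigenvalues of H: 7, 12.
Both eigenvalues > 0, so H is positive definite -> x* is a strict local min.

min


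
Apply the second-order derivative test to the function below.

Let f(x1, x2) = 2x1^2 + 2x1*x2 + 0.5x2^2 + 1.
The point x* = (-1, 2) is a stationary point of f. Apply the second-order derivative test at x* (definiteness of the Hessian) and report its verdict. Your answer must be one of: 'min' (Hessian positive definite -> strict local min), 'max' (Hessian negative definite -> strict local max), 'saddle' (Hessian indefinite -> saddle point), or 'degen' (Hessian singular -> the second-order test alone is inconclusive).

Compute the Hessian H = grad^2 f:
  H = [[4, 2], [2, 1]]
Verify stationarity: grad f(x*) = H x* + g = (0, 0).
Eigenvalues of H: 0, 5.
H has a zero eigenvalue (singular; positive semidefinite but not definite), so H is neither positive definite, negative definite, nor indefinite. The second-order test alone is inconclusive -> degen.
(Indeed, f is constant along the null direction of H through x*, so x* is not a strict local extremum.)

degen


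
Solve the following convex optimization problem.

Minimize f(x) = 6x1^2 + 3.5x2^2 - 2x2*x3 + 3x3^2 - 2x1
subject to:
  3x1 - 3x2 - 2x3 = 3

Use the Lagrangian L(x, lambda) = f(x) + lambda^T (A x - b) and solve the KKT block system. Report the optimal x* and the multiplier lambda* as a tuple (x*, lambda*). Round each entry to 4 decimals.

Form the Lagrangian:
  L(x, lambda) = (1/2) x^T Q x + c^T x + lambda^T (A x - b)
Stationarity (grad_x L = 0): Q x + c + A^T lambda = 0.
Primal feasibility: A x = b.

This gives the KKT block system:
  [ Q   A^T ] [ x     ]   [-c ]
  [ A    0  ] [ lambda ] = [ b ]

Solving the linear system:
  x*      = (0.3432, -0.4089, -0.3717)
  lambda* = (-0.7063)
  f(x*)   = 0.7162

x* = (0.3432, -0.4089, -0.3717), lambda* = (-0.7063)


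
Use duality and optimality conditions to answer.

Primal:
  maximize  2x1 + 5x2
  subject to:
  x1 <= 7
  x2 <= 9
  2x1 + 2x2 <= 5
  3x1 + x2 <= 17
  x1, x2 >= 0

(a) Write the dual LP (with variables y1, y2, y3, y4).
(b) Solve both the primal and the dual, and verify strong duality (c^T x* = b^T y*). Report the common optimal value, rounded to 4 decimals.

The standard primal-dual pair for 'max c^T x s.t. A x <= b, x >= 0' is:
  Dual:  min b^T y  s.t.  A^T y >= c,  y >= 0.

So the dual LP is:
  minimize  7y1 + 9y2 + 5y3 + 17y4
  subject to:
    y1 + 2y3 + 3y4 >= 2
    y2 + 2y3 + y4 >= 5
    y1, y2, y3, y4 >= 0

Solving the primal: x* = (0, 2.5).
  primal value c^T x* = 12.5.
Solving the dual: y* = (0, 0, 2.5, 0).
  dual value b^T y* = 12.5.
Strong duality: c^T x* = b^T y*. Confirmed.

12.5


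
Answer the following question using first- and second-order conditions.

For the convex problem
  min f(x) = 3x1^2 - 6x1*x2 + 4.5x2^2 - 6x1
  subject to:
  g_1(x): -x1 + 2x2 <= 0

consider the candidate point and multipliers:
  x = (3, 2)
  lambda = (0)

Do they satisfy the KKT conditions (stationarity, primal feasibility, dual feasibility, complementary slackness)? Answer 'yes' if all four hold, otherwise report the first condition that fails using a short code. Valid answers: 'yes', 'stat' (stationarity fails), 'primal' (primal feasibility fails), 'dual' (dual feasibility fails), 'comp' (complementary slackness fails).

Gradient of f: grad f(x) = Q x + c = (0, 0)
Constraint values g_i(x) = a_i^T x - b_i:
  g_1((3, 2)) = 1
Stationarity residual: grad f(x) + sum_i lambda_i a_i = (0, 0)
  -> stationarity OK
Primal feasibility (all g_i <= 0): FAILS
Dual feasibility (all lambda_i >= 0): OK
Complementary slackness (lambda_i * g_i(x) = 0 for all i): OK

Verdict: the first failing condition is primal_feasibility -> primal.

primal


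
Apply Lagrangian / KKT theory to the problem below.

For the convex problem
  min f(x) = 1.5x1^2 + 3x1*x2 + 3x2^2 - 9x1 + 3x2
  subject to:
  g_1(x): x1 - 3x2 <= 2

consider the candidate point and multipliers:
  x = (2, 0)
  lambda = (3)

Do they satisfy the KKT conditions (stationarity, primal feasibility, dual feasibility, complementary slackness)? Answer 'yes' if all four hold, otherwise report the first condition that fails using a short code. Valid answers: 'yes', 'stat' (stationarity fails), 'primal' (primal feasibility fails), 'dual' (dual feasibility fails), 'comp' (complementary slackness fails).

Gradient of f: grad f(x) = Q x + c = (-3, 9)
Constraint values g_i(x) = a_i^T x - b_i:
  g_1((2, 0)) = 0
Stationarity residual: grad f(x) + sum_i lambda_i a_i = (0, 0)
  -> stationarity OK
Primal feasibility (all g_i <= 0): OK
Dual feasibility (all lambda_i >= 0): OK
Complementary slackness (lambda_i * g_i(x) = 0 for all i): OK

Verdict: yes, KKT holds.

yes


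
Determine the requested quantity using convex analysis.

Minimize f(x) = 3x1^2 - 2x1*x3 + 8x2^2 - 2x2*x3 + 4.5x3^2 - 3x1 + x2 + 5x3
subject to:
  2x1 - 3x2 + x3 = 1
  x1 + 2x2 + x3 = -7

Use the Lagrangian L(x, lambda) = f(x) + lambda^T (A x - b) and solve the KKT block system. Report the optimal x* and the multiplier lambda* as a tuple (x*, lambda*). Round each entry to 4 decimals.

Form the Lagrangian:
  L(x, lambda) = (1/2) x^T Q x + c^T x + lambda^T (A x - b)
Stationarity (grad_x L = 0): Q x + c + A^T lambda = 0.
Primal feasibility: A x = b.

This gives the KKT block system:
  [ Q   A^T ] [ x     ]   [-c ]
  [ A    0  ] [ lambda ] = [ b ]

Solving the linear system:
  x*      = (-1.2129, -1.8426, -2.1019)
  lambda* = (-1.7329, 9.5394)
  f(x*)   = 29.8974

x* = (-1.2129, -1.8426, -2.1019), lambda* = (-1.7329, 9.5394)


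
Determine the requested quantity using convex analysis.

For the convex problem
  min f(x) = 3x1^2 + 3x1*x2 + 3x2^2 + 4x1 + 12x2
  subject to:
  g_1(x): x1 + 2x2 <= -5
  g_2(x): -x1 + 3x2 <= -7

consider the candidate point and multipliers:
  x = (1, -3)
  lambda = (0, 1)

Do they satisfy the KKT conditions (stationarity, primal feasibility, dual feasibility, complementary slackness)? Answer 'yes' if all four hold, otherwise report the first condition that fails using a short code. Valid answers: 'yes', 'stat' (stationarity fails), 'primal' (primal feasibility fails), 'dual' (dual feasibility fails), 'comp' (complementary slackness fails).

Gradient of f: grad f(x) = Q x + c = (1, -3)
Constraint values g_i(x) = a_i^T x - b_i:
  g_1((1, -3)) = 0
  g_2((1, -3)) = -3
Stationarity residual: grad f(x) + sum_i lambda_i a_i = (0, 0)
  -> stationarity OK
Primal feasibility (all g_i <= 0): OK
Dual feasibility (all lambda_i >= 0): OK
Complementary slackness (lambda_i * g_i(x) = 0 for all i): FAILS

Verdict: the first failing condition is complementary_slackness -> comp.

comp


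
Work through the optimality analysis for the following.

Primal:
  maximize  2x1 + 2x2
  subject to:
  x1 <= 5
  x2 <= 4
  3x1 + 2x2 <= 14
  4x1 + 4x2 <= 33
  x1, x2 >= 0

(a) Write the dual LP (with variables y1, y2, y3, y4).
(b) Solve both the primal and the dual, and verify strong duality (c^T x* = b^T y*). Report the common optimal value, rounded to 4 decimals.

The standard primal-dual pair for 'max c^T x s.t. A x <= b, x >= 0' is:
  Dual:  min b^T y  s.t.  A^T y >= c,  y >= 0.

So the dual LP is:
  minimize  5y1 + 4y2 + 14y3 + 33y4
  subject to:
    y1 + 3y3 + 4y4 >= 2
    y2 + 2y3 + 4y4 >= 2
    y1, y2, y3, y4 >= 0

Solving the primal: x* = (2, 4).
  primal value c^T x* = 12.
Solving the dual: y* = (0, 0.6667, 0.6667, 0).
  dual value b^T y* = 12.
Strong duality: c^T x* = b^T y*. Confirmed.

12


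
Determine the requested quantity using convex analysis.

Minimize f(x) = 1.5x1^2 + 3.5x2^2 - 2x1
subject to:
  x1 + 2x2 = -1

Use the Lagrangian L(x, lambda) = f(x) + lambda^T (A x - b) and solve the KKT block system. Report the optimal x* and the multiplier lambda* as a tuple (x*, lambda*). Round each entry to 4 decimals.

Form the Lagrangian:
  L(x, lambda) = (1/2) x^T Q x + c^T x + lambda^T (A x - b)
Stationarity (grad_x L = 0): Q x + c + A^T lambda = 0.
Primal feasibility: A x = b.

This gives the KKT block system:
  [ Q   A^T ] [ x     ]   [-c ]
  [ A    0  ] [ lambda ] = [ b ]

Solving the linear system:
  x*      = (0.0526, -0.5263)
  lambda* = (1.8421)
  f(x*)   = 0.8684

x* = (0.0526, -0.5263), lambda* = (1.8421)


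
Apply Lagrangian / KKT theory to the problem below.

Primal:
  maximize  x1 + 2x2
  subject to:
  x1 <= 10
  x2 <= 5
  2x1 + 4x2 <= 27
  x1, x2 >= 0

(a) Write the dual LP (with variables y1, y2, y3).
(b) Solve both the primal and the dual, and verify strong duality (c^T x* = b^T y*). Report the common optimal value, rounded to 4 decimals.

The standard primal-dual pair for 'max c^T x s.t. A x <= b, x >= 0' is:
  Dual:  min b^T y  s.t.  A^T y >= c,  y >= 0.

So the dual LP is:
  minimize  10y1 + 5y2 + 27y3
  subject to:
    y1 + 2y3 >= 1
    y2 + 4y3 >= 2
    y1, y2, y3 >= 0

Solving the primal: x* = (3.5, 5).
  primal value c^T x* = 13.5.
Solving the dual: y* = (0, 0, 0.5).
  dual value b^T y* = 13.5.
Strong duality: c^T x* = b^T y*. Confirmed.

13.5


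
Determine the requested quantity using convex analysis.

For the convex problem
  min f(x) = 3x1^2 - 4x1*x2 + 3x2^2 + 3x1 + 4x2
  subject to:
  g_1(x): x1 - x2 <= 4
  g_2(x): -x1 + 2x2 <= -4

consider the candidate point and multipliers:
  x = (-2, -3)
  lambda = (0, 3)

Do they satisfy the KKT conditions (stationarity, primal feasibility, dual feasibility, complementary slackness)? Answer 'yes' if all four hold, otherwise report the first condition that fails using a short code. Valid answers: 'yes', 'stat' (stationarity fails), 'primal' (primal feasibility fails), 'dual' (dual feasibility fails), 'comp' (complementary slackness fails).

Gradient of f: grad f(x) = Q x + c = (3, -6)
Constraint values g_i(x) = a_i^T x - b_i:
  g_1((-2, -3)) = -3
  g_2((-2, -3)) = 0
Stationarity residual: grad f(x) + sum_i lambda_i a_i = (0, 0)
  -> stationarity OK
Primal feasibility (all g_i <= 0): OK
Dual feasibility (all lambda_i >= 0): OK
Complementary slackness (lambda_i * g_i(x) = 0 for all i): OK

Verdict: yes, KKT holds.

yes


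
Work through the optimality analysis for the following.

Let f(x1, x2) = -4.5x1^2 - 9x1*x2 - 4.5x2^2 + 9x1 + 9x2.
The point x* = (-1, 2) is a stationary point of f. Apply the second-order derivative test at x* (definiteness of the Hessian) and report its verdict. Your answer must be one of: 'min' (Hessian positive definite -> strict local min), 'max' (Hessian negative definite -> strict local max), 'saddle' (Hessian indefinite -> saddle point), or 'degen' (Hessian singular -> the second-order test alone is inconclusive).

Compute the Hessian H = grad^2 f:
  H = [[-9, -9], [-9, -9]]
Verify stationarity: grad f(x*) = H x* + g = (0, 0).
Eigenvalues of H: -18, 0.
H has a zero eigenvalue (singular; negative semidefinite but not definite), so H is neither positive definite, negative definite, nor indefinite. The second-order test alone is inconclusive -> degen.
(Indeed, f is constant along the null direction of H through x*, so x* is not a strict local extremum.)

degen


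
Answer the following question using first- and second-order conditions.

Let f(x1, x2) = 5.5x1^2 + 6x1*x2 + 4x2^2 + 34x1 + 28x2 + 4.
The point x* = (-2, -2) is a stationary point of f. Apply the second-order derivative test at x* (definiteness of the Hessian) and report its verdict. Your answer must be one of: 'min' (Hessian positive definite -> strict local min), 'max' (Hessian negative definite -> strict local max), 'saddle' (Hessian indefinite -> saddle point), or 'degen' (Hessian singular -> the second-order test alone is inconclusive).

Compute the Hessian H = grad^2 f:
  H = [[11, 6], [6, 8]]
Verify stationarity: grad f(x*) = H x* + g = (0, 0).
Eigenvalues of H: 3.3153, 15.6847.
Both eigenvalues > 0, so H is positive definite -> x* is a strict local min.

min


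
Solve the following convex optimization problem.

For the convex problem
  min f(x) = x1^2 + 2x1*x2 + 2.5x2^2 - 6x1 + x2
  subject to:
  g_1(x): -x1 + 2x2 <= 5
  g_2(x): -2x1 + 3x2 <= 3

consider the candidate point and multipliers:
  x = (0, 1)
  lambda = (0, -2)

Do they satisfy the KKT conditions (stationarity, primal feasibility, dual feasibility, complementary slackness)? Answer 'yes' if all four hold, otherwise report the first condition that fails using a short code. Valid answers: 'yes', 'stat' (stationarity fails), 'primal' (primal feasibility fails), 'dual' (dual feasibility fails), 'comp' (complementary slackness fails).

Gradient of f: grad f(x) = Q x + c = (-4, 6)
Constraint values g_i(x) = a_i^T x - b_i:
  g_1((0, 1)) = -3
  g_2((0, 1)) = 0
Stationarity residual: grad f(x) + sum_i lambda_i a_i = (0, 0)
  -> stationarity OK
Primal feasibility (all g_i <= 0): OK
Dual feasibility (all lambda_i >= 0): FAILS
Complementary slackness (lambda_i * g_i(x) = 0 for all i): OK

Verdict: the first failing condition is dual_feasibility -> dual.

dual


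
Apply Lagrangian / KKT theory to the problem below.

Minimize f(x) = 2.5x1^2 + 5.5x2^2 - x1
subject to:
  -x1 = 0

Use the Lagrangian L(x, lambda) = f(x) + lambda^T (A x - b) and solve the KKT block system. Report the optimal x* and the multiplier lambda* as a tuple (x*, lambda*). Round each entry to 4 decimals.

Form the Lagrangian:
  L(x, lambda) = (1/2) x^T Q x + c^T x + lambda^T (A x - b)
Stationarity (grad_x L = 0): Q x + c + A^T lambda = 0.
Primal feasibility: A x = b.

This gives the KKT block system:
  [ Q   A^T ] [ x     ]   [-c ]
  [ A    0  ] [ lambda ] = [ b ]

Solving the linear system:
  x*      = (0, 0)
  lambda* = (-1)
  f(x*)   = 0

x* = (0, 0), lambda* = (-1)


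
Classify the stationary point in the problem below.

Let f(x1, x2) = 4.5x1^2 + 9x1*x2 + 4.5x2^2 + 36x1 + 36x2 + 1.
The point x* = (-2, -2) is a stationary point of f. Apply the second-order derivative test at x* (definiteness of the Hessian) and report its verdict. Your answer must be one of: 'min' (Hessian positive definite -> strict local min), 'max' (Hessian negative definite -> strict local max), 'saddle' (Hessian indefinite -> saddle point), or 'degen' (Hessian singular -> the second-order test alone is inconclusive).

Compute the Hessian H = grad^2 f:
  H = [[9, 9], [9, 9]]
Verify stationarity: grad f(x*) = H x* + g = (0, 0).
Eigenvalues of H: 0, 18.
H has a zero eigenvalue (singular; positive semidefinite but not definite), so H is neither positive definite, negative definite, nor indefinite. The second-order test alone is inconclusive -> degen.
(Indeed, f is constant along the null direction of H through x*, so x* is not a strict local extremum.)

degen


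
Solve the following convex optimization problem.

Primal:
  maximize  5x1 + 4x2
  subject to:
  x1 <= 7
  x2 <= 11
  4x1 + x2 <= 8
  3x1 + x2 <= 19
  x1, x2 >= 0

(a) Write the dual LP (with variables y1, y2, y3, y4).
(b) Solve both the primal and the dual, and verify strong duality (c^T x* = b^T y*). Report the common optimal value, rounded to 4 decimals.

The standard primal-dual pair for 'max c^T x s.t. A x <= b, x >= 0' is:
  Dual:  min b^T y  s.t.  A^T y >= c,  y >= 0.

So the dual LP is:
  minimize  7y1 + 11y2 + 8y3 + 19y4
  subject to:
    y1 + 4y3 + 3y4 >= 5
    y2 + y3 + y4 >= 4
    y1, y2, y3, y4 >= 0

Solving the primal: x* = (0, 8).
  primal value c^T x* = 32.
Solving the dual: y* = (0, 0, 4, 0).
  dual value b^T y* = 32.
Strong duality: c^T x* = b^T y*. Confirmed.

32


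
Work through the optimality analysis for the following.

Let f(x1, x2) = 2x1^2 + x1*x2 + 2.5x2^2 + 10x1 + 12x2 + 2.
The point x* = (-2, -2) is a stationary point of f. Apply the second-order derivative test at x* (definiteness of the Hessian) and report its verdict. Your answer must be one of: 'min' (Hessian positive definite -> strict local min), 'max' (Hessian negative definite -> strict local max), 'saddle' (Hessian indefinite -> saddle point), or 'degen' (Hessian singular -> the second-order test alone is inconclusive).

Compute the Hessian H = grad^2 f:
  H = [[4, 1], [1, 5]]
Verify stationarity: grad f(x*) = H x* + g = (0, 0).
Eigenvalues of H: 3.382, 5.618.
Both eigenvalues > 0, so H is positive definite -> x* is a strict local min.

min


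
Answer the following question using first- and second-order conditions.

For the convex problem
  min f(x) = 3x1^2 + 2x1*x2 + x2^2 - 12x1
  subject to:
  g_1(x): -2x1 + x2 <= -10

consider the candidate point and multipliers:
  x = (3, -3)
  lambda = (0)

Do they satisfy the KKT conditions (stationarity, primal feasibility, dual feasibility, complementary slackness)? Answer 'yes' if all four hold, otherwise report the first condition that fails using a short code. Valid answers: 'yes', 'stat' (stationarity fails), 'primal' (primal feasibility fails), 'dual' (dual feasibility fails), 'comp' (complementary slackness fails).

Gradient of f: grad f(x) = Q x + c = (0, 0)
Constraint values g_i(x) = a_i^T x - b_i:
  g_1((3, -3)) = 1
Stationarity residual: grad f(x) + sum_i lambda_i a_i = (0, 0)
  -> stationarity OK
Primal feasibility (all g_i <= 0): FAILS
Dual feasibility (all lambda_i >= 0): OK
Complementary slackness (lambda_i * g_i(x) = 0 for all i): OK

Verdict: the first failing condition is primal_feasibility -> primal.

primal


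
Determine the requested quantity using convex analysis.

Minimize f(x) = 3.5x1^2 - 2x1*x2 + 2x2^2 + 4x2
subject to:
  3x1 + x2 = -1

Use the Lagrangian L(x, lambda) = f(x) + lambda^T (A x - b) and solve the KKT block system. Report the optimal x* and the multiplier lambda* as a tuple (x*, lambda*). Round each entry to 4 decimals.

Form the Lagrangian:
  L(x, lambda) = (1/2) x^T Q x + c^T x + lambda^T (A x - b)
Stationarity (grad_x L = 0): Q x + c + A^T lambda = 0.
Primal feasibility: A x = b.

This gives the KKT block system:
  [ Q   A^T ] [ x     ]   [-c ]
  [ A    0  ] [ lambda ] = [ b ]

Solving the linear system:
  x*      = (-0.0364, -0.8909)
  lambda* = (-0.5091)
  f(x*)   = -2.0364

x* = (-0.0364, -0.8909), lambda* = (-0.5091)


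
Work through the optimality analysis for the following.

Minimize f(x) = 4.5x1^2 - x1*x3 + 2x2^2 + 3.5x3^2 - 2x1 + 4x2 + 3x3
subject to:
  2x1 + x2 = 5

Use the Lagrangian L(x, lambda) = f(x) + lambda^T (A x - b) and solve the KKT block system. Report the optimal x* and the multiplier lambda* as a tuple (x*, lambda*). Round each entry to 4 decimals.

Form the Lagrangian:
  L(x, lambda) = (1/2) x^T Q x + c^T x + lambda^T (A x - b)
Stationarity (grad_x L = 0): Q x + c + A^T lambda = 0.
Primal feasibility: A x = b.

This gives the KKT block system:
  [ Q   A^T ] [ x     ]   [-c ]
  [ A    0  ] [ lambda ] = [ b ]

Solving the linear system:
  x*      = (1.9943, 1.0115, -0.1437)
  lambda* = (-8.046)
  f(x*)   = 19.9282

x* = (1.9943, 1.0115, -0.1437), lambda* = (-8.046)


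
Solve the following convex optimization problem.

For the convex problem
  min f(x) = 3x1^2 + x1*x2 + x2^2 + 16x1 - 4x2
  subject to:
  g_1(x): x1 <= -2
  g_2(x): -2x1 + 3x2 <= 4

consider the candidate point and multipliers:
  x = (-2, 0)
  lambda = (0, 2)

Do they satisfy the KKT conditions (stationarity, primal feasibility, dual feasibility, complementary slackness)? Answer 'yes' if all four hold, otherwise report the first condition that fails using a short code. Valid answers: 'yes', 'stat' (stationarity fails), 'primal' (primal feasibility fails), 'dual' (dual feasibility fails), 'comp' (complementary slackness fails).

Gradient of f: grad f(x) = Q x + c = (4, -6)
Constraint values g_i(x) = a_i^T x - b_i:
  g_1((-2, 0)) = 0
  g_2((-2, 0)) = 0
Stationarity residual: grad f(x) + sum_i lambda_i a_i = (0, 0)
  -> stationarity OK
Primal feasibility (all g_i <= 0): OK
Dual feasibility (all lambda_i >= 0): OK
Complementary slackness (lambda_i * g_i(x) = 0 for all i): OK

Verdict: yes, KKT holds.

yes


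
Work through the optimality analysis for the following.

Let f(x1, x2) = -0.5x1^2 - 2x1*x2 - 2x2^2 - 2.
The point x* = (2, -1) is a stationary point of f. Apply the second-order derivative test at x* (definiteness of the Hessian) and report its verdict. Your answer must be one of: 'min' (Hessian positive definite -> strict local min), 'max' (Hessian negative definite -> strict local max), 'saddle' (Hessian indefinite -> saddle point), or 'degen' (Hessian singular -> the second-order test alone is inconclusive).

Compute the Hessian H = grad^2 f:
  H = [[-1, -2], [-2, -4]]
Verify stationarity: grad f(x*) = H x* + g = (0, 0).
Eigenvalues of H: -5, 0.
H has a zero eigenvalue (singular; negative semidefinite but not definite), so H is neither positive definite, negative definite, nor indefinite. The second-order test alone is inconclusive -> degen.
(Indeed, f is constant along the null direction of H through x*, so x* is not a strict local extremum.)

degen


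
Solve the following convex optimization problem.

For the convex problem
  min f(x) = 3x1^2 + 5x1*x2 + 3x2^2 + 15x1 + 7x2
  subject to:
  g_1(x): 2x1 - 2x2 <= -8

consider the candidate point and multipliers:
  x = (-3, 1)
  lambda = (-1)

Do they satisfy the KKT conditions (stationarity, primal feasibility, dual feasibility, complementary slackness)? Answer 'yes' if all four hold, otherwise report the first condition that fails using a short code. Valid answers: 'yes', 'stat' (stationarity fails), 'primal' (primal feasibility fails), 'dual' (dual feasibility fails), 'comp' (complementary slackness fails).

Gradient of f: grad f(x) = Q x + c = (2, -2)
Constraint values g_i(x) = a_i^T x - b_i:
  g_1((-3, 1)) = 0
Stationarity residual: grad f(x) + sum_i lambda_i a_i = (0, 0)
  -> stationarity OK
Primal feasibility (all g_i <= 0): OK
Dual feasibility (all lambda_i >= 0): FAILS
Complementary slackness (lambda_i * g_i(x) = 0 for all i): OK

Verdict: the first failing condition is dual_feasibility -> dual.

dual


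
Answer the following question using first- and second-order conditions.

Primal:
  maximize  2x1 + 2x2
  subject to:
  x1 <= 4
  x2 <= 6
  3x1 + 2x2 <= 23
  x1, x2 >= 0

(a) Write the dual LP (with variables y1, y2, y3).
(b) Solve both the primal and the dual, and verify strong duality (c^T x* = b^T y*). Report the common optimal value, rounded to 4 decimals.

The standard primal-dual pair for 'max c^T x s.t. A x <= b, x >= 0' is:
  Dual:  min b^T y  s.t.  A^T y >= c,  y >= 0.

So the dual LP is:
  minimize  4y1 + 6y2 + 23y3
  subject to:
    y1 + 3y3 >= 2
    y2 + 2y3 >= 2
    y1, y2, y3 >= 0

Solving the primal: x* = (3.6667, 6).
  primal value c^T x* = 19.3333.
Solving the dual: y* = (0, 0.6667, 0.6667).
  dual value b^T y* = 19.3333.
Strong duality: c^T x* = b^T y*. Confirmed.

19.3333


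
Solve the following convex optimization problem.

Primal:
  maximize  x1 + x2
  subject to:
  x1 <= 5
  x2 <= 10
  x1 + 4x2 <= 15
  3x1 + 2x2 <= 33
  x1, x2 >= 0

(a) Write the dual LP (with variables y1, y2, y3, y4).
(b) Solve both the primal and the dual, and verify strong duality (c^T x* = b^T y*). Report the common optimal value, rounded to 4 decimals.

The standard primal-dual pair for 'max c^T x s.t. A x <= b, x >= 0' is:
  Dual:  min b^T y  s.t.  A^T y >= c,  y >= 0.

So the dual LP is:
  minimize  5y1 + 10y2 + 15y3 + 33y4
  subject to:
    y1 + y3 + 3y4 >= 1
    y2 + 4y3 + 2y4 >= 1
    y1, y2, y3, y4 >= 0

Solving the primal: x* = (5, 2.5).
  primal value c^T x* = 7.5.
Solving the dual: y* = (0.75, 0, 0.25, 0).
  dual value b^T y* = 7.5.
Strong duality: c^T x* = b^T y*. Confirmed.

7.5


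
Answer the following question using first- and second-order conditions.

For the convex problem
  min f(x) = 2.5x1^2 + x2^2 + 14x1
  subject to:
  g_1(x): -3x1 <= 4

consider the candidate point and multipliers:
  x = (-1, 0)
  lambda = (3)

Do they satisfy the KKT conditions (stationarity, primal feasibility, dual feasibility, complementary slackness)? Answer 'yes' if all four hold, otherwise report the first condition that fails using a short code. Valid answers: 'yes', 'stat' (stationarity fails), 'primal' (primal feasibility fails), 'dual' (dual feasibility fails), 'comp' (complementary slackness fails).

Gradient of f: grad f(x) = Q x + c = (9, 0)
Constraint values g_i(x) = a_i^T x - b_i:
  g_1((-1, 0)) = -1
Stationarity residual: grad f(x) + sum_i lambda_i a_i = (0, 0)
  -> stationarity OK
Primal feasibility (all g_i <= 0): OK
Dual feasibility (all lambda_i >= 0): OK
Complementary slackness (lambda_i * g_i(x) = 0 for all i): FAILS

Verdict: the first failing condition is complementary_slackness -> comp.

comp


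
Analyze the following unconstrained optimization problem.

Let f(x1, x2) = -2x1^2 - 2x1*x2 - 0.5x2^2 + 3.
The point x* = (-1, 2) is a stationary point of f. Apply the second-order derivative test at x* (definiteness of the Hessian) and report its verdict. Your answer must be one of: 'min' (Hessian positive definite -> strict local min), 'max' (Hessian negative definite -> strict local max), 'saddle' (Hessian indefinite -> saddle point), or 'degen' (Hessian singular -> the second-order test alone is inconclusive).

Compute the Hessian H = grad^2 f:
  H = [[-4, -2], [-2, -1]]
Verify stationarity: grad f(x*) = H x* + g = (0, 0).
Eigenvalues of H: -5, 0.
H has a zero eigenvalue (singular; negative semidefinite but not definite), so H is neither positive definite, negative definite, nor indefinite. The second-order test alone is inconclusive -> degen.
(Indeed, f is constant along the null direction of H through x*, so x* is not a strict local extremum.)

degen


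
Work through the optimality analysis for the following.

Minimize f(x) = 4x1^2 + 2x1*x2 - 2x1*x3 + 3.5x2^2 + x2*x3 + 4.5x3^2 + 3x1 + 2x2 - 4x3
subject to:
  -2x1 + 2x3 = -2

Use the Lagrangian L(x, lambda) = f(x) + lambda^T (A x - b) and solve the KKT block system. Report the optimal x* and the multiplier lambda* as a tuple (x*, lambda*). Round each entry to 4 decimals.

Form the Lagrangian:
  L(x, lambda) = (1/2) x^T Q x + c^T x + lambda^T (A x - b)
Stationarity (grad_x L = 0): Q x + c + A^T lambda = 0.
Primal feasibility: A x = b.

This gives the KKT block system:
  [ Q   A^T ] [ x     ]   [-c ]
  [ A    0  ] [ lambda ] = [ b ]

Solving the linear system:
  x*      = (0.7195, -0.4512, -0.2805)
  lambda* = (4.2073)
  f(x*)   = 5.3963

x* = (0.7195, -0.4512, -0.2805), lambda* = (4.2073)


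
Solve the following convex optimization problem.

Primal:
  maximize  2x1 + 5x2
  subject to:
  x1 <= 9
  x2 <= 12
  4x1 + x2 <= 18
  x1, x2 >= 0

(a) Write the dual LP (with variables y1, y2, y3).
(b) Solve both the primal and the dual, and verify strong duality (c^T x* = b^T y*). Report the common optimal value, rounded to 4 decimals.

The standard primal-dual pair for 'max c^T x s.t. A x <= b, x >= 0' is:
  Dual:  min b^T y  s.t.  A^T y >= c,  y >= 0.

So the dual LP is:
  minimize  9y1 + 12y2 + 18y3
  subject to:
    y1 + 4y3 >= 2
    y2 + y3 >= 5
    y1, y2, y3 >= 0

Solving the primal: x* = (1.5, 12).
  primal value c^T x* = 63.
Solving the dual: y* = (0, 4.5, 0.5).
  dual value b^T y* = 63.
Strong duality: c^T x* = b^T y*. Confirmed.

63


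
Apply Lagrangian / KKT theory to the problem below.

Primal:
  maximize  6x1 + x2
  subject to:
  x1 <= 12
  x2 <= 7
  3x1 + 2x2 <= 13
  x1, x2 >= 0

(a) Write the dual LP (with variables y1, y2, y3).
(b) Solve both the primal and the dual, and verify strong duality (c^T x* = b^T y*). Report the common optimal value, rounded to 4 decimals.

The standard primal-dual pair for 'max c^T x s.t. A x <= b, x >= 0' is:
  Dual:  min b^T y  s.t.  A^T y >= c,  y >= 0.

So the dual LP is:
  minimize  12y1 + 7y2 + 13y3
  subject to:
    y1 + 3y3 >= 6
    y2 + 2y3 >= 1
    y1, y2, y3 >= 0

Solving the primal: x* = (4.3333, 0).
  primal value c^T x* = 26.
Solving the dual: y* = (0, 0, 2).
  dual value b^T y* = 26.
Strong duality: c^T x* = b^T y*. Confirmed.

26


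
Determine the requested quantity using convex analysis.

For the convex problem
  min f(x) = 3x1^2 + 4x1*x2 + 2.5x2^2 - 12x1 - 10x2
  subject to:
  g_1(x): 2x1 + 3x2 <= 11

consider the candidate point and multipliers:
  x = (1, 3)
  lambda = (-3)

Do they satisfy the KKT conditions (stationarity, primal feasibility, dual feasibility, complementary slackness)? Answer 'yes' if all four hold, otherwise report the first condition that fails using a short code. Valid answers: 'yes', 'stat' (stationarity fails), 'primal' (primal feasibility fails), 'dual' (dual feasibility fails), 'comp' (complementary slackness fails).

Gradient of f: grad f(x) = Q x + c = (6, 9)
Constraint values g_i(x) = a_i^T x - b_i:
  g_1((1, 3)) = 0
Stationarity residual: grad f(x) + sum_i lambda_i a_i = (0, 0)
  -> stationarity OK
Primal feasibility (all g_i <= 0): OK
Dual feasibility (all lambda_i >= 0): FAILS
Complementary slackness (lambda_i * g_i(x) = 0 for all i): OK

Verdict: the first failing condition is dual_feasibility -> dual.

dual


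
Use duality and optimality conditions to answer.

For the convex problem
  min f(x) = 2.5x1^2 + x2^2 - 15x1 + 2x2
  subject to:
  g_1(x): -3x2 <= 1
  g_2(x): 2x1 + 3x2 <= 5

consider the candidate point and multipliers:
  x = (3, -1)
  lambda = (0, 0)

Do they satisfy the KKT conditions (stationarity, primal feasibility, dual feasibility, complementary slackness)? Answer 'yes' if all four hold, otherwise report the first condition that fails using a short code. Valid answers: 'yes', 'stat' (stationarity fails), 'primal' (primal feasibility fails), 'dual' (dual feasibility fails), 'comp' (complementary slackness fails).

Gradient of f: grad f(x) = Q x + c = (0, 0)
Constraint values g_i(x) = a_i^T x - b_i:
  g_1((3, -1)) = 2
  g_2((3, -1)) = -2
Stationarity residual: grad f(x) + sum_i lambda_i a_i = (0, 0)
  -> stationarity OK
Primal feasibility (all g_i <= 0): FAILS
Dual feasibility (all lambda_i >= 0): OK
Complementary slackness (lambda_i * g_i(x) = 0 for all i): OK

Verdict: the first failing condition is primal_feasibility -> primal.

primal


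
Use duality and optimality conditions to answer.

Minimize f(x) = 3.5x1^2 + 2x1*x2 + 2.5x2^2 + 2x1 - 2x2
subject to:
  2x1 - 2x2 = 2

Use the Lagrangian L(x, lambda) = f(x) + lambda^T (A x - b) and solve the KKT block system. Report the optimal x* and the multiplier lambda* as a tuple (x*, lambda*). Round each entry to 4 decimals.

Form the Lagrangian:
  L(x, lambda) = (1/2) x^T Q x + c^T x + lambda^T (A x - b)
Stationarity (grad_x L = 0): Q x + c + A^T lambda = 0.
Primal feasibility: A x = b.

This gives the KKT block system:
  [ Q   A^T ] [ x     ]   [-c ]
  [ A    0  ] [ lambda ] = [ b ]

Solving the linear system:
  x*      = (0.4375, -0.5625)
  lambda* = (-1.9688)
  f(x*)   = 2.9687

x* = (0.4375, -0.5625), lambda* = (-1.9688)


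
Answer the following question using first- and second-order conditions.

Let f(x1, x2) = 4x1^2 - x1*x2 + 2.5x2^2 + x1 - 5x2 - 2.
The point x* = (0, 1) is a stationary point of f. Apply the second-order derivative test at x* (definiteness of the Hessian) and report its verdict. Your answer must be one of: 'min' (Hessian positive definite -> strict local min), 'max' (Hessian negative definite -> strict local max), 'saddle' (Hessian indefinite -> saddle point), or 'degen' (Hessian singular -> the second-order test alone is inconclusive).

Compute the Hessian H = grad^2 f:
  H = [[8, -1], [-1, 5]]
Verify stationarity: grad f(x*) = H x* + g = (0, 0).
Eigenvalues of H: 4.6972, 8.3028.
Both eigenvalues > 0, so H is positive definite -> x* is a strict local min.

min


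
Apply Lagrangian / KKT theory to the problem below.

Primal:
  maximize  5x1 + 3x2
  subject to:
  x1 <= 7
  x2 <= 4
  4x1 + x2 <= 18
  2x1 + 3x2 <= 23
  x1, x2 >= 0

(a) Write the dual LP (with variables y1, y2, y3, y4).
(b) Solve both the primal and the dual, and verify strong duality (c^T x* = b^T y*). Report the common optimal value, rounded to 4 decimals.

The standard primal-dual pair for 'max c^T x s.t. A x <= b, x >= 0' is:
  Dual:  min b^T y  s.t.  A^T y >= c,  y >= 0.

So the dual LP is:
  minimize  7y1 + 4y2 + 18y3 + 23y4
  subject to:
    y1 + 4y3 + 2y4 >= 5
    y2 + y3 + 3y4 >= 3
    y1, y2, y3, y4 >= 0

Solving the primal: x* = (3.5, 4).
  primal value c^T x* = 29.5.
Solving the dual: y* = (0, 1.75, 1.25, 0).
  dual value b^T y* = 29.5.
Strong duality: c^T x* = b^T y*. Confirmed.

29.5


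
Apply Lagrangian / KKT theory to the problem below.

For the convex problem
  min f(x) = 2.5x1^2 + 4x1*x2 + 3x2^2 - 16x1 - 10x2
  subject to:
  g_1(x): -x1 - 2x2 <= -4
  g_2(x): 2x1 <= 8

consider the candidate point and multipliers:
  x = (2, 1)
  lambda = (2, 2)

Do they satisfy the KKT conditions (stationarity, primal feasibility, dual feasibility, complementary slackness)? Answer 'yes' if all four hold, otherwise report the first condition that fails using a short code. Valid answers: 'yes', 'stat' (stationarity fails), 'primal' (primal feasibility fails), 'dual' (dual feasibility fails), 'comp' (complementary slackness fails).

Gradient of f: grad f(x) = Q x + c = (-2, 4)
Constraint values g_i(x) = a_i^T x - b_i:
  g_1((2, 1)) = 0
  g_2((2, 1)) = -4
Stationarity residual: grad f(x) + sum_i lambda_i a_i = (0, 0)
  -> stationarity OK
Primal feasibility (all g_i <= 0): OK
Dual feasibility (all lambda_i >= 0): OK
Complementary slackness (lambda_i * g_i(x) = 0 for all i): FAILS

Verdict: the first failing condition is complementary_slackness -> comp.

comp


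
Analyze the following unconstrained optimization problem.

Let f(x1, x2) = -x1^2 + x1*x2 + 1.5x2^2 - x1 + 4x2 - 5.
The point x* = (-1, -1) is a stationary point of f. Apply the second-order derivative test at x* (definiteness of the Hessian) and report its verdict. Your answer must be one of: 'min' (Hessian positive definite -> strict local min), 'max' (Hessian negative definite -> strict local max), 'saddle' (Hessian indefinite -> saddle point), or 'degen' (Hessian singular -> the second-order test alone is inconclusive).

Compute the Hessian H = grad^2 f:
  H = [[-2, 1], [1, 3]]
Verify stationarity: grad f(x*) = H x* + g = (0, 0).
Eigenvalues of H: -2.1926, 3.1926.
Eigenvalues have mixed signs, so H is indefinite -> x* is a saddle point.

saddle


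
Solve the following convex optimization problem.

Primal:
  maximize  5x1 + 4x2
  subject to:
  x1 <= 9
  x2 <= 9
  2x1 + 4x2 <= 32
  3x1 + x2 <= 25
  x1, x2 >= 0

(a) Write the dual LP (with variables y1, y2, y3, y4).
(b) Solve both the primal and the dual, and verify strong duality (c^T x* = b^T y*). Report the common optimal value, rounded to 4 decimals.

The standard primal-dual pair for 'max c^T x s.t. A x <= b, x >= 0' is:
  Dual:  min b^T y  s.t.  A^T y >= c,  y >= 0.

So the dual LP is:
  minimize  9y1 + 9y2 + 32y3 + 25y4
  subject to:
    y1 + 2y3 + 3y4 >= 5
    y2 + 4y3 + y4 >= 4
    y1, y2, y3, y4 >= 0

Solving the primal: x* = (6.8, 4.6).
  primal value c^T x* = 52.4.
Solving the dual: y* = (0, 0, 0.7, 1.2).
  dual value b^T y* = 52.4.
Strong duality: c^T x* = b^T y*. Confirmed.

52.4


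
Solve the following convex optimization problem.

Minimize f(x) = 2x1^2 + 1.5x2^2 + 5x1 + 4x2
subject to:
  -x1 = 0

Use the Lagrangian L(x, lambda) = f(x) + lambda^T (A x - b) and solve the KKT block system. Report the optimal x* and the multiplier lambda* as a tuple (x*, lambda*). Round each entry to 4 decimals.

Form the Lagrangian:
  L(x, lambda) = (1/2) x^T Q x + c^T x + lambda^T (A x - b)
Stationarity (grad_x L = 0): Q x + c + A^T lambda = 0.
Primal feasibility: A x = b.

This gives the KKT block system:
  [ Q   A^T ] [ x     ]   [-c ]
  [ A    0  ] [ lambda ] = [ b ]

Solving the linear system:
  x*      = (0, -1.3333)
  lambda* = (5)
  f(x*)   = -2.6667

x* = (0, -1.3333), lambda* = (5)


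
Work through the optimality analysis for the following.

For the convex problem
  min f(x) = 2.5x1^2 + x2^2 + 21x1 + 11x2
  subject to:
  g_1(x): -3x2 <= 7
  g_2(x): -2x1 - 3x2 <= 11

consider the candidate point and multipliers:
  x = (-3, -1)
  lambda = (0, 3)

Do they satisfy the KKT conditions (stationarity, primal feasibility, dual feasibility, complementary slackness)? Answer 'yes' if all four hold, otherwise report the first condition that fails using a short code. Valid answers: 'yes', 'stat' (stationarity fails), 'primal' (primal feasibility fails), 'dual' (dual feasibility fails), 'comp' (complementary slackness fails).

Gradient of f: grad f(x) = Q x + c = (6, 9)
Constraint values g_i(x) = a_i^T x - b_i:
  g_1((-3, -1)) = -4
  g_2((-3, -1)) = -2
Stationarity residual: grad f(x) + sum_i lambda_i a_i = (0, 0)
  -> stationarity OK
Primal feasibility (all g_i <= 0): OK
Dual feasibility (all lambda_i >= 0): OK
Complementary slackness (lambda_i * g_i(x) = 0 for all i): FAILS

Verdict: the first failing condition is complementary_slackness -> comp.

comp


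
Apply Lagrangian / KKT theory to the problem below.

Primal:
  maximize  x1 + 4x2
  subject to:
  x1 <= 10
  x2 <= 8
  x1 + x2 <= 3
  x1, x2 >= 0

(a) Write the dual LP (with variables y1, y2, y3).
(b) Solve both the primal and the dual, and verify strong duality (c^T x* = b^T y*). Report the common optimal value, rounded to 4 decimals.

The standard primal-dual pair for 'max c^T x s.t. A x <= b, x >= 0' is:
  Dual:  min b^T y  s.t.  A^T y >= c,  y >= 0.

So the dual LP is:
  minimize  10y1 + 8y2 + 3y3
  subject to:
    y1 + y3 >= 1
    y2 + y3 >= 4
    y1, y2, y3 >= 0

Solving the primal: x* = (0, 3).
  primal value c^T x* = 12.
Solving the dual: y* = (0, 0, 4).
  dual value b^T y* = 12.
Strong duality: c^T x* = b^T y*. Confirmed.

12


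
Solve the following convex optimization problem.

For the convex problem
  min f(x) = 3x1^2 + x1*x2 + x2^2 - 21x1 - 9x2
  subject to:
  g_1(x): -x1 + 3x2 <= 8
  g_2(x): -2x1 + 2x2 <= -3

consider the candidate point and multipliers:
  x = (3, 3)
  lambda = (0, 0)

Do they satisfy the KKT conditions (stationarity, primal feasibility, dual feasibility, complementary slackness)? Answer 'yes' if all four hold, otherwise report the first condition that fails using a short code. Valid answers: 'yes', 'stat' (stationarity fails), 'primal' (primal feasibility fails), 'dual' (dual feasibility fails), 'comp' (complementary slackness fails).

Gradient of f: grad f(x) = Q x + c = (0, 0)
Constraint values g_i(x) = a_i^T x - b_i:
  g_1((3, 3)) = -2
  g_2((3, 3)) = 3
Stationarity residual: grad f(x) + sum_i lambda_i a_i = (0, 0)
  -> stationarity OK
Primal feasibility (all g_i <= 0): FAILS
Dual feasibility (all lambda_i >= 0): OK
Complementary slackness (lambda_i * g_i(x) = 0 for all i): OK

Verdict: the first failing condition is primal_feasibility -> primal.

primal


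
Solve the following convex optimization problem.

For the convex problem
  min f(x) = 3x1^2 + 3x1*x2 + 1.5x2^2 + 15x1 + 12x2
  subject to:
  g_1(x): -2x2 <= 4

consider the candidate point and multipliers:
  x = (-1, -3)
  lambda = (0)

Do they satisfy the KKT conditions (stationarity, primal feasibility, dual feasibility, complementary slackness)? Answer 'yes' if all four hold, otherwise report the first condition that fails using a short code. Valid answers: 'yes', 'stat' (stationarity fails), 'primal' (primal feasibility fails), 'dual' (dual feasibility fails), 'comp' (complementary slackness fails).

Gradient of f: grad f(x) = Q x + c = (0, 0)
Constraint values g_i(x) = a_i^T x - b_i:
  g_1((-1, -3)) = 2
Stationarity residual: grad f(x) + sum_i lambda_i a_i = (0, 0)
  -> stationarity OK
Primal feasibility (all g_i <= 0): FAILS
Dual feasibility (all lambda_i >= 0): OK
Complementary slackness (lambda_i * g_i(x) = 0 for all i): OK

Verdict: the first failing condition is primal_feasibility -> primal.

primal
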